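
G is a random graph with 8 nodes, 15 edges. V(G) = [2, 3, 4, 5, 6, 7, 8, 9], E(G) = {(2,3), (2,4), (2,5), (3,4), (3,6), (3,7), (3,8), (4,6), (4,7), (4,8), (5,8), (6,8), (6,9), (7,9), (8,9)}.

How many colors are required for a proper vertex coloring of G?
χ(G) = 4

Clique number ω(G) = 4 (lower bound: χ ≥ ω).
The clique on [3, 4, 6, 8] has size 4, forcing χ ≥ 4, and the coloring below uses 4 colors, so χ(G) = 4.
A valid 4-coloring: color 1: [4, 5, 9]; color 2: [2, 7, 8]; color 3: [3]; color 4: [6].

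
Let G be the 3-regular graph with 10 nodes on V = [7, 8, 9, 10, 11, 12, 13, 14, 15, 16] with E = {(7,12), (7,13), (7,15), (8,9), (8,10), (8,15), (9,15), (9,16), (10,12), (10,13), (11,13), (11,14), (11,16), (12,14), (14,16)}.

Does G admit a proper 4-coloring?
Yes, G is 4-colorable

A valid 4-coloring: color 1: [7, 8, 16]; color 2: [9, 12, 13]; color 3: [10, 11, 15]; color 4: [14].
(χ(G) = 3 ≤ 4.)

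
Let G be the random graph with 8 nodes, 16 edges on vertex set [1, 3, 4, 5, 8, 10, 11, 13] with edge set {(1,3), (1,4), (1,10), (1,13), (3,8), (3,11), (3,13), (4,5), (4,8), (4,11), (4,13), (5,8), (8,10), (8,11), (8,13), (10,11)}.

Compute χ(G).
Clique number ω(G) = 3 (lower bound: χ ≥ ω).
The clique on [8, 10, 11] has size 3, forcing χ ≥ 3, and the coloring below uses 3 colors, so χ(G) = 3.
A valid 3-coloring: color 1: [1, 8]; color 2: [3, 4, 10]; color 3: [5, 11, 13].

χ(G) = 3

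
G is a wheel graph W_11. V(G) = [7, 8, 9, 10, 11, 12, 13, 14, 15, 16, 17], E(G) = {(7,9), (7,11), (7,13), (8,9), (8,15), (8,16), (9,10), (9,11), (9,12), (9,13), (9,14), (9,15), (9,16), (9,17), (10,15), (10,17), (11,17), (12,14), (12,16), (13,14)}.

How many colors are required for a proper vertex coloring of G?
Clique number ω(G) = 3 (lower bound: χ ≥ ω).
The clique on [7, 9, 11] has size 3, forcing χ ≥ 3, and the coloring below uses 3 colors, so χ(G) = 3.
A valid 3-coloring: color 1: [9]; color 2: [7, 14, 15, 16, 17]; color 3: [8, 10, 11, 12, 13].

χ(G) = 3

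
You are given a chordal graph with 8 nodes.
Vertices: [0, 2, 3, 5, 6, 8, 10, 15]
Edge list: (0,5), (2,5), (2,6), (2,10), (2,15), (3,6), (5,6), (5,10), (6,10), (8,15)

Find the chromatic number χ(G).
Clique number ω(G) = 4 (lower bound: χ ≥ ω).
The clique on [2, 5, 6, 10] has size 4, forcing χ ≥ 4, and the coloring below uses 4 colors, so χ(G) = 4.
A valid 4-coloring: color 1: [0, 6, 15]; color 2: [2, 3, 8]; color 3: [5]; color 4: [10].

χ(G) = 4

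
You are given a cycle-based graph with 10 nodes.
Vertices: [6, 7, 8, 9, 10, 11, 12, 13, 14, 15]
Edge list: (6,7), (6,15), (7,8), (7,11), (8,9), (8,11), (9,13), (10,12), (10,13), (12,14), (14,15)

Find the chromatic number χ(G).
Clique number ω(G) = 3 (lower bound: χ ≥ ω).
The clique on [7, 8, 11] has size 3, forcing χ ≥ 3, and the coloring below uses 3 colors, so χ(G) = 3.
A valid 3-coloring: color 1: [7, 9, 10, 15]; color 2: [6, 8, 13, 14]; color 3: [11, 12].

χ(G) = 3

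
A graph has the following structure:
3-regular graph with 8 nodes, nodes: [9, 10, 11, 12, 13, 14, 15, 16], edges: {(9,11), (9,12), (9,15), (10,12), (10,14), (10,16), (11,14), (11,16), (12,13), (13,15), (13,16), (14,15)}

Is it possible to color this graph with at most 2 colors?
Odd cycle [9, 11, 16, 10, 12] needs 3 colors (χ ≥ 3).
Hence χ(G) ≥ 3 > 2, so no proper 2-coloring exists.

No, G is not 2-colorable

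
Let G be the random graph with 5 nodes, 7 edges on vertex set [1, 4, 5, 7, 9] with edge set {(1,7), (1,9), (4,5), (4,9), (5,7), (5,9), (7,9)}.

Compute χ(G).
Clique number ω(G) = 3 (lower bound: χ ≥ ω).
The clique on [1, 7, 9] has size 3, forcing χ ≥ 3, and the coloring below uses 3 colors, so χ(G) = 3.
A valid 3-coloring: color 1: [9]; color 2: [1, 5]; color 3: [4, 7].

χ(G) = 3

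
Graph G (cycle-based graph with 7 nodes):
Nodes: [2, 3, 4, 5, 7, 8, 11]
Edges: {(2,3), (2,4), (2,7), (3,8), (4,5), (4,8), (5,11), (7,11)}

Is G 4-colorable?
Yes, G is 4-colorable

A valid 4-coloring: color 1: [2, 8, 11]; color 2: [3, 4, 7]; color 3: [5].
(χ(G) = 3 ≤ 4.)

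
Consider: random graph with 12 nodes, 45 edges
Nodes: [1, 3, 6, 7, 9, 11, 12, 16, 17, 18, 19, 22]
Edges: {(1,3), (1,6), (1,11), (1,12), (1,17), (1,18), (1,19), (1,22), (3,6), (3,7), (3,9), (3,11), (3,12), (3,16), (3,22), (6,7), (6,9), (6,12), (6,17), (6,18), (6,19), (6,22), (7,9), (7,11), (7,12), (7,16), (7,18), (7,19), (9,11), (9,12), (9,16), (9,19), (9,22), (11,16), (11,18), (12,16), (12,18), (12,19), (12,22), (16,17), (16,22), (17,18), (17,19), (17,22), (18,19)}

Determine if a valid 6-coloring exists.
Yes, G is 6-colorable

A valid 6-coloring: color 1: [11, 12, 17]; color 2: [6, 16]; color 3: [1, 9]; color 4: [3, 18]; color 5: [7, 22]; color 6: [19].
(χ(G) = 6 ≤ 6.)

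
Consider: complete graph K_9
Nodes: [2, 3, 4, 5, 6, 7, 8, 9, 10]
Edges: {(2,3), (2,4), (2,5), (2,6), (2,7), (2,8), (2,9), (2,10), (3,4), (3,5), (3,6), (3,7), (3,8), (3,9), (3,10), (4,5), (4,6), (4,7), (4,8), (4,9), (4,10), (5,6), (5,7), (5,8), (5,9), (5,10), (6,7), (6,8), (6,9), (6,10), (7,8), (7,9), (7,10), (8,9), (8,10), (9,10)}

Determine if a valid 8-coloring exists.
The clique on vertices [2, 3, 4, 5, 6, 7, 8, 9, 10] has size 9 > 8, so it alone needs 9 colors.

No, G is not 8-colorable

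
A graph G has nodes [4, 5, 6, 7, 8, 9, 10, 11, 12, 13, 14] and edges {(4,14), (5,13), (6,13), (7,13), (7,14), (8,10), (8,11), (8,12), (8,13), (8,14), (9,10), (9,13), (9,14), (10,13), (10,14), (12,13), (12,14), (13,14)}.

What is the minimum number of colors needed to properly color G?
Clique number ω(G) = 4 (lower bound: χ ≥ ω).
The clique on [8, 10, 13, 14] has size 4, forcing χ ≥ 4, and the coloring below uses 4 colors, so χ(G) = 4.
A valid 4-coloring: color 1: [4, 11, 13]; color 2: [5, 6, 14]; color 3: [7, 8, 9]; color 4: [10, 12].

χ(G) = 4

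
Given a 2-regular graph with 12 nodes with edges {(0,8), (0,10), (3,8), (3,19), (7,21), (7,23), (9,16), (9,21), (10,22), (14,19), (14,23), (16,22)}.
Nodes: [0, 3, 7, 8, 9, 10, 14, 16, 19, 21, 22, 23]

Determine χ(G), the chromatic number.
χ(G) = 2

Clique number ω(G) = 2 (lower bound: χ ≥ ω).
The graph is bipartite (no odd cycle), so 2 colors suffice: χ(G) = 2.
A valid 2-coloring: color 1: [8, 10, 16, 19, 21, 23]; color 2: [0, 3, 7, 9, 14, 22].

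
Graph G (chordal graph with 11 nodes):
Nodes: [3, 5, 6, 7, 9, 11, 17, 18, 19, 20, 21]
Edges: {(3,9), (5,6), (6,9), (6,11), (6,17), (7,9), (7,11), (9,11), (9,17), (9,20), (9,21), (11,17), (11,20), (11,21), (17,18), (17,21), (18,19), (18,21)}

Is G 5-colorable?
A valid 5-coloring: color 1: [5, 9, 18]; color 2: [3, 11, 19]; color 3: [7, 17, 20]; color 4: [6, 21].
(χ(G) = 4 ≤ 5.)

Yes, G is 5-colorable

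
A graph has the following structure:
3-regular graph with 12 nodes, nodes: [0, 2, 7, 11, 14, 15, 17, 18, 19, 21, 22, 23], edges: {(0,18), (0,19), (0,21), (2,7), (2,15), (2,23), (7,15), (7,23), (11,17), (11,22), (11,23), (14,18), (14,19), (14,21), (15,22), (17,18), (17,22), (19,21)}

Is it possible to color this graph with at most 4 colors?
Yes, G is 4-colorable

A valid 4-coloring: color 1: [0, 14, 15, 17, 23]; color 2: [7, 11, 18, 19]; color 3: [2, 21, 22].
(χ(G) = 3 ≤ 4.)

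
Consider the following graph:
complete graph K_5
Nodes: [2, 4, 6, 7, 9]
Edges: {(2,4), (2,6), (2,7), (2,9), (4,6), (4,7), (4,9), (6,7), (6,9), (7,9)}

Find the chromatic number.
χ(G) = 5

Clique number ω(G) = 5 (lower bound: χ ≥ ω).
The clique on [2, 4, 6, 7, 9] has size 5, forcing χ ≥ 5, and the coloring below uses 5 colors, so χ(G) = 5.
A valid 5-coloring: color 1: [6]; color 2: [4]; color 3: [7]; color 4: [2]; color 5: [9].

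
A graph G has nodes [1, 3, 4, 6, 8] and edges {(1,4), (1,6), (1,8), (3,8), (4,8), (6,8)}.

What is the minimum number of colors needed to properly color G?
χ(G) = 3

Clique number ω(G) = 3 (lower bound: χ ≥ ω).
The clique on [1, 4, 8] has size 3, forcing χ ≥ 3, and the coloring below uses 3 colors, so χ(G) = 3.
A valid 3-coloring: color 1: [8]; color 2: [1, 3]; color 3: [4, 6].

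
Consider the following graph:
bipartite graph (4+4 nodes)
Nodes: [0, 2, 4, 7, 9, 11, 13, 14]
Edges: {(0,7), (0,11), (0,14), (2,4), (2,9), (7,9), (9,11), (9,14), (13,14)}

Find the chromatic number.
Clique number ω(G) = 2 (lower bound: χ ≥ ω).
The graph is bipartite (no odd cycle), so 2 colors suffice: χ(G) = 2.
A valid 2-coloring: color 1: [0, 4, 9, 13]; color 2: [2, 7, 11, 14].

χ(G) = 2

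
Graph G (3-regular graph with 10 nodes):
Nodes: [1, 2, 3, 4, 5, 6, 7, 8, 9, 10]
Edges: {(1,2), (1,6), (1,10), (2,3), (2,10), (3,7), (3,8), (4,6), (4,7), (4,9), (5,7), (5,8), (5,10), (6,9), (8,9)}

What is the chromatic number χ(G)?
Clique number ω(G) = 3 (lower bound: χ ≥ ω).
The clique on [1, 2, 10] has size 3, forcing χ ≥ 3, and the coloring below uses 3 colors, so χ(G) = 3.
A valid 3-coloring: color 1: [6, 7, 8, 10]; color 2: [2, 5, 9]; color 3: [1, 3, 4].

χ(G) = 3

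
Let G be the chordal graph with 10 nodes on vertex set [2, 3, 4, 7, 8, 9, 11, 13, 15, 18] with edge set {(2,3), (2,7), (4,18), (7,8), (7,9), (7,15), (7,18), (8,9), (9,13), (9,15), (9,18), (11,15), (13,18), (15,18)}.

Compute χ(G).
Clique number ω(G) = 4 (lower bound: χ ≥ ω).
The clique on [7, 9, 15, 18] has size 4, forcing χ ≥ 4, and the coloring below uses 4 colors, so χ(G) = 4.
A valid 4-coloring: color 1: [2, 4, 9, 11]; color 2: [3, 8, 18]; color 3: [7, 13]; color 4: [15].

χ(G) = 4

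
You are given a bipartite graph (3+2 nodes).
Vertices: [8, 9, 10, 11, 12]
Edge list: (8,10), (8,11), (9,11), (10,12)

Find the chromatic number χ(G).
χ(G) = 2

Clique number ω(G) = 2 (lower bound: χ ≥ ω).
The graph is bipartite (no odd cycle), so 2 colors suffice: χ(G) = 2.
A valid 2-coloring: color 1: [8, 9, 12]; color 2: [10, 11].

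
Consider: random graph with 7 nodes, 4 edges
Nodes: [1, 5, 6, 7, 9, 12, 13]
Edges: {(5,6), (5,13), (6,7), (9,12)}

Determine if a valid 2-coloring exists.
A valid 2-coloring: color 1: [1, 5, 7, 9]; color 2: [6, 12, 13].
(χ(G) = 2 ≤ 2.)

Yes, G is 2-colorable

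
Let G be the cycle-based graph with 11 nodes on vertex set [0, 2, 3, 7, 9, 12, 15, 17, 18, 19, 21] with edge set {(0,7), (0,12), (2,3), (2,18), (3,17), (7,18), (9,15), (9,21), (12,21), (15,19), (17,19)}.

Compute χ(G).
χ(G) = 3

Clique number ω(G) = 2 (lower bound: χ ≥ ω).
Odd cycle [7, 0, 12, 21, 9, 15, 19, 17, 3, 2, 18] needs 3 colors (χ ≥ 3).
The coloring below uses 3 colors, so χ(G) = 3.
A valid 3-coloring: color 1: [2, 7, 9, 12, 19]; color 2: [0, 15, 17, 18, 21]; color 3: [3].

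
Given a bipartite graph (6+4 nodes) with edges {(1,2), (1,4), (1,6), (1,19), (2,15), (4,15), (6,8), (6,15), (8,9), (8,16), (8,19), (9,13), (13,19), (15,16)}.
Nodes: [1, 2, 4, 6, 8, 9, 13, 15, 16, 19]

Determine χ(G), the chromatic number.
Clique number ω(G) = 2 (lower bound: χ ≥ ω).
The graph is bipartite (no odd cycle), so 2 colors suffice: χ(G) = 2.
A valid 2-coloring: color 1: [1, 8, 13, 15]; color 2: [2, 4, 6, 9, 16, 19].

χ(G) = 2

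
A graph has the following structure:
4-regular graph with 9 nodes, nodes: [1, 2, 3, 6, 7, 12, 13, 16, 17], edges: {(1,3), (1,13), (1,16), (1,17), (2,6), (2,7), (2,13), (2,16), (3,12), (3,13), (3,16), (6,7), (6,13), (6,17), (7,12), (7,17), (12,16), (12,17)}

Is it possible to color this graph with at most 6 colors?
A valid 6-coloring: color 1: [1, 6, 12]; color 2: [2, 3, 17]; color 3: [7, 13, 16].
(χ(G) = 3 ≤ 6.)

Yes, G is 6-colorable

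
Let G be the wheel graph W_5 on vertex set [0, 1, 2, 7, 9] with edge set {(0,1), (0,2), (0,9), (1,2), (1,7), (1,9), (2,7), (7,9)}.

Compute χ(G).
χ(G) = 3

Clique number ω(G) = 3 (lower bound: χ ≥ ω).
The clique on [0, 1, 9] has size 3, forcing χ ≥ 3, and the coloring below uses 3 colors, so χ(G) = 3.
A valid 3-coloring: color 1: [1]; color 2: [0, 7]; color 3: [2, 9].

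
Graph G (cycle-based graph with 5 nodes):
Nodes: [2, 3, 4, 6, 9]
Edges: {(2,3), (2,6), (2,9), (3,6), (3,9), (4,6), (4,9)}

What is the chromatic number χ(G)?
χ(G) = 3

Clique number ω(G) = 3 (lower bound: χ ≥ ω).
The clique on [2, 3, 9] has size 3, forcing χ ≥ 3, and the coloring below uses 3 colors, so χ(G) = 3.
A valid 3-coloring: color 1: [6, 9]; color 2: [3, 4]; color 3: [2].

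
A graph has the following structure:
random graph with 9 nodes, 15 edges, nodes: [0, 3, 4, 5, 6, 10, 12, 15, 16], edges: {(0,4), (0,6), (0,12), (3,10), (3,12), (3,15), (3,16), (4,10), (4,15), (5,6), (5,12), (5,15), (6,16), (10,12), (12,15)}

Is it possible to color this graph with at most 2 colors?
No, G is not 2-colorable

The clique on vertices [3, 10, 12] has size 3 > 2, so it alone needs 3 colors.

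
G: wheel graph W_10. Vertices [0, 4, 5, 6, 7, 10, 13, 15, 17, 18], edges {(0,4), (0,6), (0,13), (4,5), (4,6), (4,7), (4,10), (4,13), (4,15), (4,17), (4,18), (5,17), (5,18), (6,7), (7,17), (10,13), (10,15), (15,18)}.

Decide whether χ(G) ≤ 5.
A valid 5-coloring: color 1: [4]; color 2: [6, 13, 15, 17]; color 3: [0, 7, 10, 18]; color 4: [5].
(χ(G) = 4 ≤ 5.)

Yes, G is 5-colorable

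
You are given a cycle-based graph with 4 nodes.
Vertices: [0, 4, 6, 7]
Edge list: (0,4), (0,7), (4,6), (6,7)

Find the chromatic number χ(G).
Clique number ω(G) = 2 (lower bound: χ ≥ ω).
The graph is bipartite (no odd cycle), so 2 colors suffice: χ(G) = 2.
A valid 2-coloring: color 1: [4, 7]; color 2: [0, 6].

χ(G) = 2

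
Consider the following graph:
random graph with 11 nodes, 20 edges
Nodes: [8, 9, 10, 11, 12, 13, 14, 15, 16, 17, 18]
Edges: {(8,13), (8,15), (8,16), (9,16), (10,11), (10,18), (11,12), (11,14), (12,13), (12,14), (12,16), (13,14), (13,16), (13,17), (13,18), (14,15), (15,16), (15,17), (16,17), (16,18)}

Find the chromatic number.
χ(G) = 3

Clique number ω(G) = 3 (lower bound: χ ≥ ω).
The clique on [8, 13, 16] has size 3, forcing χ ≥ 3, and the coloring below uses 3 colors, so χ(G) = 3.
A valid 3-coloring: color 1: [10, 14, 16]; color 2: [9, 11, 13, 15]; color 3: [8, 12, 17, 18].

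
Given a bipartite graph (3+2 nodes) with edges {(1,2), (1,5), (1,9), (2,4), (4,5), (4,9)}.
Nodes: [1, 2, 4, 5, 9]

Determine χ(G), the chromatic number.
Clique number ω(G) = 2 (lower bound: χ ≥ ω).
The graph is bipartite (no odd cycle), so 2 colors suffice: χ(G) = 2.
A valid 2-coloring: color 1: [1, 4]; color 2: [2, 5, 9].

χ(G) = 2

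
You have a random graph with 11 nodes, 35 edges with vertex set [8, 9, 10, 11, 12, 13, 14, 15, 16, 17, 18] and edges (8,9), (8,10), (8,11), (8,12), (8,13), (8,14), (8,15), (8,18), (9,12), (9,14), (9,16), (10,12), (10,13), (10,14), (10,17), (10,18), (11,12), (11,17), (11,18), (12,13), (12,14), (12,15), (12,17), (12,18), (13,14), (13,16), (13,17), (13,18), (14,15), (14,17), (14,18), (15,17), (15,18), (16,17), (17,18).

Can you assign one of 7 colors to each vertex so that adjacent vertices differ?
Yes, G is 7-colorable

A valid 7-coloring: color 1: [12, 16]; color 2: [8, 17]; color 3: [9, 18]; color 4: [11, 14]; color 5: [13, 15]; color 6: [10].
(χ(G) = 6 ≤ 7.)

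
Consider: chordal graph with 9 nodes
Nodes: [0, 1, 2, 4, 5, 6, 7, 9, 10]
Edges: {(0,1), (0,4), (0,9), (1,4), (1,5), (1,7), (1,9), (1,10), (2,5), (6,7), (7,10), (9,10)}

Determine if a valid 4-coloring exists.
Yes, G is 4-colorable

A valid 4-coloring: color 1: [1, 2, 6]; color 2: [0, 5, 10]; color 3: [4, 7, 9].
(χ(G) = 3 ≤ 4.)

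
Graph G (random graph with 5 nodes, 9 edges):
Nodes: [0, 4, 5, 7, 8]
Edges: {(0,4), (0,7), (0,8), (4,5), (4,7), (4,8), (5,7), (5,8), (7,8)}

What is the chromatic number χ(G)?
Clique number ω(G) = 4 (lower bound: χ ≥ ω).
The clique on [0, 4, 7, 8] has size 4, forcing χ ≥ 4, and the coloring below uses 4 colors, so χ(G) = 4.
A valid 4-coloring: color 1: [7]; color 2: [8]; color 3: [4]; color 4: [0, 5].

χ(G) = 4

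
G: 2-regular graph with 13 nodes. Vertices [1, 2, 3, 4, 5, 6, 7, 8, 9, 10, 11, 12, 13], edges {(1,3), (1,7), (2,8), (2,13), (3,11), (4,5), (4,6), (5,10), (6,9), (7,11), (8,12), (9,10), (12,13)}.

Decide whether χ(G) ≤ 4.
Yes, G is 4-colorable

A valid 4-coloring: color 1: [2, 3, 6, 7, 10, 12]; color 2: [1, 4, 8, 9, 11, 13]; color 3: [5].
(χ(G) = 3 ≤ 4.)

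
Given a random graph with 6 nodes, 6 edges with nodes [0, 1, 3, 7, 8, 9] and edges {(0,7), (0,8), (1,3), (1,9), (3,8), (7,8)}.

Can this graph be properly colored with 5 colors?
Yes, G is 5-colorable

A valid 5-coloring: color 1: [1, 8]; color 2: [0, 3, 9]; color 3: [7].
(χ(G) = 3 ≤ 5.)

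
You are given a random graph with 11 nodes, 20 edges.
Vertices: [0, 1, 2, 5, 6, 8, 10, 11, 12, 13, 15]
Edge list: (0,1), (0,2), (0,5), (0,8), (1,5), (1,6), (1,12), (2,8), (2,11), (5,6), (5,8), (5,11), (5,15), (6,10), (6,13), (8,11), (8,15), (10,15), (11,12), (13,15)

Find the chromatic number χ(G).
χ(G) = 3

Clique number ω(G) = 3 (lower bound: χ ≥ ω).
The clique on [0, 2, 8] has size 3, forcing χ ≥ 3, and the coloring below uses 3 colors, so χ(G) = 3.
A valid 3-coloring: color 1: [2, 5, 10, 12, 13]; color 2: [1, 8]; color 3: [0, 6, 11, 15].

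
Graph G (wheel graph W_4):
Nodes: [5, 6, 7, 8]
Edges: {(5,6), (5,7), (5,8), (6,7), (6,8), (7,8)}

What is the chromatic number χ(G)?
χ(G) = 4

Clique number ω(G) = 4 (lower bound: χ ≥ ω).
The clique on [5, 6, 7, 8] has size 4, forcing χ ≥ 4, and the coloring below uses 4 colors, so χ(G) = 4.
A valid 4-coloring: color 1: [6]; color 2: [5]; color 3: [8]; color 4: [7].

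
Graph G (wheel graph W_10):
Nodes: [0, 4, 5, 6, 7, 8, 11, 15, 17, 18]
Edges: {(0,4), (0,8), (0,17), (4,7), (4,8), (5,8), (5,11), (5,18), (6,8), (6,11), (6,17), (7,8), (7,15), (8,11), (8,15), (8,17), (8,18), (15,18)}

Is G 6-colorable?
Yes, G is 6-colorable

A valid 6-coloring: color 1: [8]; color 2: [0, 6, 7, 18]; color 3: [4, 5, 15, 17]; color 4: [11].
(χ(G) = 4 ≤ 6.)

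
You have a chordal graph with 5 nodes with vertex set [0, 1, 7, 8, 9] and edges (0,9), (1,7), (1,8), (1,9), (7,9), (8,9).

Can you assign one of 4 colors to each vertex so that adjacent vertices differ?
Yes, G is 4-colorable

A valid 4-coloring: color 1: [9]; color 2: [0, 1]; color 3: [7, 8].
(χ(G) = 3 ≤ 4.)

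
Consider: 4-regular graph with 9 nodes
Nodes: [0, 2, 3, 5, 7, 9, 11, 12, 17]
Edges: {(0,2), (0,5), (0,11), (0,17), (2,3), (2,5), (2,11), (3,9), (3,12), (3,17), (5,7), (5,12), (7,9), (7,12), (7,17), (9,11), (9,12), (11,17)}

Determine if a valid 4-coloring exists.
A valid 4-coloring: color 1: [5, 9, 17]; color 2: [0, 3, 7]; color 3: [2, 12]; color 4: [11].
(χ(G) = 4 ≤ 4.)

Yes, G is 4-colorable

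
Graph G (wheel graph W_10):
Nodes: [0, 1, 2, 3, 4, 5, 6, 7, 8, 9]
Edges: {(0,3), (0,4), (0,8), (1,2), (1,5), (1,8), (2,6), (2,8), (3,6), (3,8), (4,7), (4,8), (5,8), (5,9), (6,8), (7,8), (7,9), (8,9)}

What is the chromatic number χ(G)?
Clique number ω(G) = 3 (lower bound: χ ≥ ω).
Odd cycle [2, 1, 5, 9, 7, 4, 0, 3, 6] needs 3 colors (χ ≥ 3).
Vertex 8 is adjacent to every vertex of [0, 1, 2, 3, 4, 5, 6, 7, 9], which already need 3 colors among themselves, so 8 needs a new color (χ ≥ 4).
The coloring below uses 4 colors, so χ(G) = 4.
A valid 4-coloring: color 1: [8]; color 2: [2, 3, 5, 7]; color 3: [1, 4, 6, 9]; color 4: [0].

χ(G) = 4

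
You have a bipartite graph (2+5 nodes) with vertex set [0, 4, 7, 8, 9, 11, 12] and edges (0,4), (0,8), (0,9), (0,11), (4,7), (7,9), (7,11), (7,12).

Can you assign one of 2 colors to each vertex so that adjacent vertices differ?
Yes, G is 2-colorable

A valid 2-coloring: color 1: [0, 7]; color 2: [4, 8, 9, 11, 12].
(χ(G) = 2 ≤ 2.)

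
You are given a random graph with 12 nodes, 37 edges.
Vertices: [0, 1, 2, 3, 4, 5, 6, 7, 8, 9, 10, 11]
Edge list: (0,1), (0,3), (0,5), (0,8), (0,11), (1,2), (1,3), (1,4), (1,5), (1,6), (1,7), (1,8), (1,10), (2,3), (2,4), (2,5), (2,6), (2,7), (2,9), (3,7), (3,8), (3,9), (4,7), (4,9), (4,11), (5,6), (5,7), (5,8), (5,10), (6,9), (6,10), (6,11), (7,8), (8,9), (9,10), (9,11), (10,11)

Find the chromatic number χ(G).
Clique number ω(G) = 4 (lower bound: χ ≥ ω).
Suppose a proper 4-coloring c exists. The clique [0, 1, 3, 8] takes 4 distinct colors; by symmetry let c(0) = 1, c(1) = 2, c(3) = 3, c(8) = 4.
- Vertex 5: neighbors [0, 1, 8] already have colors [1, 2, 4] ⇒ c(5) = 3.
- Vertex 7: neighbors [1, 3, 8] already have colors [2, 3, 4] ⇒ c(7) = 1.
- Vertex 2: neighbors [7, 1, 3] already have colors [1, 2, 3] ⇒ c(2) = 4.
- Vertex 6: neighbors [1, 5, 2] already have colors [2, 3, 4] ⇒ c(6) = 1.
- Vertex 9: neighbors [6, 3, 2] already have colors [1, 3, 4] ⇒ c(9) = 2.
- Vertex 4: neighbors [7, 1, 2] already have colors [1, 2, 4] ⇒ c(4) = 3.
- Vertex 10: neighbors [6, 1, 5] already have colors [1, 2, 3] ⇒ c(10) = 4.
- Vertex 11: neighbors [0, 9, 4, 10] already have colors [1, 2, 3, 4] — all 4 colors blocked. Contradiction.
The forced assignments end in a contradiction, so G has no proper 4-coloring (χ ≥ 5).
The coloring below uses 5 colors, so χ(G) = 5.
A valid 5-coloring: color 1: [1, 9]; color 2: [2, 8, 10]; color 3: [3, 5, 11]; color 4: [0, 6, 7]; color 5: [4].

χ(G) = 5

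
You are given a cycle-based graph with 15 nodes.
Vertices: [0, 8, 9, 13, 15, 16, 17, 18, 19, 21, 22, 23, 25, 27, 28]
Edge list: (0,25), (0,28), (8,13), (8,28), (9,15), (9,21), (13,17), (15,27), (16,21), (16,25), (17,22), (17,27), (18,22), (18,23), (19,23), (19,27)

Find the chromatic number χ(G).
Clique number ω(G) = 2 (lower bound: χ ≥ ω).
Odd cycle [0, 25, 16, 21, 9, 15, 27, 17, 13, 8, 28] needs 3 colors (χ ≥ 3).
The coloring below uses 3 colors, so χ(G) = 3.
A valid 3-coloring: color 1: [0, 8, 9, 16, 22, 23, 27]; color 2: [15, 17, 18, 19, 21, 25, 28]; color 3: [13].

χ(G) = 3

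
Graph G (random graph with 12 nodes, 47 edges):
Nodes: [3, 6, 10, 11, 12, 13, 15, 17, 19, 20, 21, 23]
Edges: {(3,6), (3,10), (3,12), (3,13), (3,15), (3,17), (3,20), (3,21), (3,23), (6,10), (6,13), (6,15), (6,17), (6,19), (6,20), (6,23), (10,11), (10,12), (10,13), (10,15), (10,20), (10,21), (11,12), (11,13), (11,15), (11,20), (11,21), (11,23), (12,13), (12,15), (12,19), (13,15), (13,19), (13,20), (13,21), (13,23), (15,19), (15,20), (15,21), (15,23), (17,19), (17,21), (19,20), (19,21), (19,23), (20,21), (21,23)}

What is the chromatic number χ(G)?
χ(G) = 6

Clique number ω(G) = 6 (lower bound: χ ≥ ω).
The clique on [10, 11, 13, 15, 20, 21] has size 6, forcing χ ≥ 6, and the coloring below uses 6 colors, so χ(G) = 6.
A valid 6-coloring: color 1: [13, 17]; color 2: [15]; color 3: [3, 11, 19]; color 4: [6, 12, 21]; color 5: [20, 23]; color 6: [10].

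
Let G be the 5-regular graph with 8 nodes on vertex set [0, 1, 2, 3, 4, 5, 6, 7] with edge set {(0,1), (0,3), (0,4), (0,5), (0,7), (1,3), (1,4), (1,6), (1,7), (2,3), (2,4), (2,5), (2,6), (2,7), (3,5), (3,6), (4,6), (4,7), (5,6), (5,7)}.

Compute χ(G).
χ(G) = 4

Clique number ω(G) = 4 (lower bound: χ ≥ ω).
The clique on [0, 1, 4, 7] has size 4, forcing χ ≥ 4, and the coloring below uses 4 colors, so χ(G) = 4.
A valid 4-coloring: color 1: [6, 7]; color 2: [1, 5]; color 3: [3, 4]; color 4: [0, 2].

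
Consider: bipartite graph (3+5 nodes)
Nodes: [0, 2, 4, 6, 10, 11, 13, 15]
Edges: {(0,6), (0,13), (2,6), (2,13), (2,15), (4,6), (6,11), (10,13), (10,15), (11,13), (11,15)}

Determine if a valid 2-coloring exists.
Yes, G is 2-colorable

A valid 2-coloring: color 1: [6, 13, 15]; color 2: [0, 2, 4, 10, 11].
(χ(G) = 2 ≤ 2.)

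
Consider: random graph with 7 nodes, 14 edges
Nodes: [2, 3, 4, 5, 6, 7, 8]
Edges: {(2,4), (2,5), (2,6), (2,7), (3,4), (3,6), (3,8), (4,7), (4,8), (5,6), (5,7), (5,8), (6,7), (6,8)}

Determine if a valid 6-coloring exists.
A valid 6-coloring: color 1: [4, 6]; color 2: [3, 5]; color 3: [2, 8]; color 4: [7].
(χ(G) = 4 ≤ 6.)

Yes, G is 6-colorable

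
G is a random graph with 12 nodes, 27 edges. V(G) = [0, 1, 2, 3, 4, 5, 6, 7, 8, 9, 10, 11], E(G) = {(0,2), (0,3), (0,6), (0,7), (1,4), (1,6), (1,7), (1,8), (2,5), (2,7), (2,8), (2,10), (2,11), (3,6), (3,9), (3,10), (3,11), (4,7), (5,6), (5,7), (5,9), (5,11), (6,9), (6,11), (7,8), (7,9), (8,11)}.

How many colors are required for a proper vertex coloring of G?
Clique number ω(G) = 3 (lower bound: χ ≥ ω).
Odd cycle [9, 6, 11, 2, 7] needs 3 colors (χ ≥ 3).
Vertex 5 is adjacent to every vertex of [2, 6, 7, 9, 11], which already need 3 colors among themselves, so 5 needs a new color (χ ≥ 4).
The coloring below uses 4 colors, so χ(G) = 4.
A valid 4-coloring: color 1: [7, 10, 11]; color 2: [2, 4, 6]; color 3: [1, 3, 5]; color 4: [0, 8, 9].

χ(G) = 4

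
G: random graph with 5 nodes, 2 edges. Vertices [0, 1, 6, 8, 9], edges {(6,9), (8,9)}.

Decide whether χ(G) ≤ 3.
A valid 3-coloring: color 1: [0, 1, 9]; color 2: [6, 8].
(χ(G) = 2 ≤ 3.)

Yes, G is 3-colorable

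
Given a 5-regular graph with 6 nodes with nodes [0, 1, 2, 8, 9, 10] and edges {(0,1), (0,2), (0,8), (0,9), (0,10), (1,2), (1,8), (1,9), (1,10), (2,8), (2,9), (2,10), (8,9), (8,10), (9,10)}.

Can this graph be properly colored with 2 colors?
The clique on vertices [0, 1, 2, 8, 9, 10] has size 6 > 2, so it alone needs 6 colors.

No, G is not 2-colorable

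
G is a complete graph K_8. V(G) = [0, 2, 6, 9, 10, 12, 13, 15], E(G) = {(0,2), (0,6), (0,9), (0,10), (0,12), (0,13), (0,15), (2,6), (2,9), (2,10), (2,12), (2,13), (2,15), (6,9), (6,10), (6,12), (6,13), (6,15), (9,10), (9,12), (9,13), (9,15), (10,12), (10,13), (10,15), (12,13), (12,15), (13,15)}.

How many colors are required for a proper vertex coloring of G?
χ(G) = 8

Clique number ω(G) = 8 (lower bound: χ ≥ ω).
The clique on [0, 2, 6, 9, 10, 12, 13, 15] has size 8, forcing χ ≥ 8, and the coloring below uses 8 colors, so χ(G) = 8.
A valid 8-coloring: color 1: [10]; color 2: [15]; color 3: [13]; color 4: [9]; color 5: [0]; color 6: [2]; color 7: [6]; color 8: [12].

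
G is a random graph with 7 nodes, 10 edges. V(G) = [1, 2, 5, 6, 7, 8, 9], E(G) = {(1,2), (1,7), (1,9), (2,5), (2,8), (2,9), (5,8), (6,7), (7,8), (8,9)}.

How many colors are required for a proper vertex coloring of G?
χ(G) = 3

Clique number ω(G) = 3 (lower bound: χ ≥ ω).
The clique on [2, 8, 9] has size 3, forcing χ ≥ 3, and the coloring below uses 3 colors, so χ(G) = 3.
A valid 3-coloring: color 1: [1, 6, 8]; color 2: [2, 7]; color 3: [5, 9].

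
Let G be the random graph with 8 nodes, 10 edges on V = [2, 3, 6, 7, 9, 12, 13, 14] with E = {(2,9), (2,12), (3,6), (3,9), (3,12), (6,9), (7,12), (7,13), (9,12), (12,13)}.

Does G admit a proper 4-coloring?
A valid 4-coloring: color 1: [6, 12, 14]; color 2: [7, 9]; color 3: [2, 3, 13].
(χ(G) = 3 ≤ 4.)

Yes, G is 4-colorable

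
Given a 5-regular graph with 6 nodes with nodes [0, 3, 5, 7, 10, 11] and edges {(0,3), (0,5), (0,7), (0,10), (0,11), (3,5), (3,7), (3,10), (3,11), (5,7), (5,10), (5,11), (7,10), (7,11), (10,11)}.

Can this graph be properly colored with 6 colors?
Yes, G is 6-colorable

A valid 6-coloring: color 1: [7]; color 2: [11]; color 3: [5]; color 4: [10]; color 5: [0]; color 6: [3].
(χ(G) = 6 ≤ 6.)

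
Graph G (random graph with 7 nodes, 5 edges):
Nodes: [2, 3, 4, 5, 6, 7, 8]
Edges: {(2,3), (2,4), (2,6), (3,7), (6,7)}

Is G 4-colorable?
A valid 4-coloring: color 1: [2, 5, 7, 8]; color 2: [3, 4, 6].
(χ(G) = 2 ≤ 4.)

Yes, G is 4-colorable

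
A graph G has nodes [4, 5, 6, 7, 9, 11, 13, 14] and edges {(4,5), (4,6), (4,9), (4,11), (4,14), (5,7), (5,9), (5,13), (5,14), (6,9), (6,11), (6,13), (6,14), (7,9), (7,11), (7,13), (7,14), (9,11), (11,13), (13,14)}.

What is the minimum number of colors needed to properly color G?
Clique number ω(G) = 4 (lower bound: χ ≥ ω).
The clique on [4, 6, 9, 11] has size 4, forcing χ ≥ 4, and the coloring below uses 4 colors, so χ(G) = 4.
A valid 4-coloring: color 1: [9, 13]; color 2: [4, 7]; color 3: [11, 14]; color 4: [5, 6].

χ(G) = 4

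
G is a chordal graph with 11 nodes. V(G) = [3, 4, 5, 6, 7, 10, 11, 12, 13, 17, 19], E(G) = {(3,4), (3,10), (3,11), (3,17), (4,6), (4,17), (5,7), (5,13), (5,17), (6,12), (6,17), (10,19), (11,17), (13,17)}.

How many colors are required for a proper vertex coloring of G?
Clique number ω(G) = 3 (lower bound: χ ≥ ω).
The clique on [5, 13, 17] has size 3, forcing χ ≥ 3, and the coloring below uses 3 colors, so χ(G) = 3.
A valid 3-coloring: color 1: [7, 10, 12, 17]; color 2: [3, 5, 6, 19]; color 3: [4, 11, 13].

χ(G) = 3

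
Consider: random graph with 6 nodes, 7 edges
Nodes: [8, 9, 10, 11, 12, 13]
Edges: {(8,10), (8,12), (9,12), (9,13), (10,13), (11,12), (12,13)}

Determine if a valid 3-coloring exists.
Yes, G is 3-colorable

A valid 3-coloring: color 1: [10, 12]; color 2: [8, 11, 13]; color 3: [9].
(χ(G) = 3 ≤ 3.)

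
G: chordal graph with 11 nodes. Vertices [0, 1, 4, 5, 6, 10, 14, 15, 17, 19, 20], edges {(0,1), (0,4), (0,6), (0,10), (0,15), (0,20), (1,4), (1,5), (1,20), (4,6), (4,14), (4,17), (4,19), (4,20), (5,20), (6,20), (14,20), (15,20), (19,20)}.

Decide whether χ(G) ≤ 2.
No, G is not 2-colorable

The clique on vertices [0, 1, 4, 20] has size 4 > 2, so it alone needs 4 colors.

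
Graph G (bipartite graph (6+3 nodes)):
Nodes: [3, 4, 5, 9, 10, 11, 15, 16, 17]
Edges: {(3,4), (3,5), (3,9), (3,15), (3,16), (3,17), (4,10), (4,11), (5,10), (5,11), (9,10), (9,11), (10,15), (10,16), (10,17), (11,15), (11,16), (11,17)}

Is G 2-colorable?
A valid 2-coloring: color 1: [3, 10, 11]; color 2: [4, 5, 9, 15, 16, 17].
(χ(G) = 2 ≤ 2.)

Yes, G is 2-colorable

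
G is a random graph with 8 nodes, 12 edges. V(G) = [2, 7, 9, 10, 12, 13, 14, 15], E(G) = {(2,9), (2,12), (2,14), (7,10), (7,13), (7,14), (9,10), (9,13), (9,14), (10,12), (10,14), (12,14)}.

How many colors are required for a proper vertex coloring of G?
χ(G) = 3

Clique number ω(G) = 3 (lower bound: χ ≥ ω).
The clique on [2, 9, 14] has size 3, forcing χ ≥ 3, and the coloring below uses 3 colors, so χ(G) = 3.
A valid 3-coloring: color 1: [13, 14, 15]; color 2: [7, 9, 12]; color 3: [2, 10].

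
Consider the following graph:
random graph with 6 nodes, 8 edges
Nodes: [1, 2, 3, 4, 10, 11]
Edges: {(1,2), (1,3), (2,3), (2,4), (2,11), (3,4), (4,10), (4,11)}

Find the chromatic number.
Clique number ω(G) = 3 (lower bound: χ ≥ ω).
The clique on [1, 2, 3] has size 3, forcing χ ≥ 3, and the coloring below uses 3 colors, so χ(G) = 3.
A valid 3-coloring: color 1: [1, 4]; color 2: [2, 10]; color 3: [3, 11].

χ(G) = 3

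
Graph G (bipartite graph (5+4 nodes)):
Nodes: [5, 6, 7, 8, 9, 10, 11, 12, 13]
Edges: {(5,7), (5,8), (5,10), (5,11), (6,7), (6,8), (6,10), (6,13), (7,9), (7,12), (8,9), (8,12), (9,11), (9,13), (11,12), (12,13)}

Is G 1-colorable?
Edge (5,8) forces its endpoints to differ, so 1 color is not enough.

No, G is not 1-colorable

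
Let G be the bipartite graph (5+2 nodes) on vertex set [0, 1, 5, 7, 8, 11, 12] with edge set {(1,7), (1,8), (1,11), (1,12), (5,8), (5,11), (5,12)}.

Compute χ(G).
Clique number ω(G) = 2 (lower bound: χ ≥ ω).
The graph is bipartite (no odd cycle), so 2 colors suffice: χ(G) = 2.
A valid 2-coloring: color 1: [0, 1, 5]; color 2: [7, 8, 11, 12].

χ(G) = 2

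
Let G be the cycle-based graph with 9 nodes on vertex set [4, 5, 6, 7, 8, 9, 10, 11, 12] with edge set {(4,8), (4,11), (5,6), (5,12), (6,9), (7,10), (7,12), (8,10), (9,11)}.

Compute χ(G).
Clique number ω(G) = 2 (lower bound: χ ≥ ω).
Odd cycle [8, 4, 11, 9, 6, 5, 12, 7, 10] needs 3 colors (χ ≥ 3).
The coloring below uses 3 colors, so χ(G) = 3.
A valid 3-coloring: color 1: [6, 7, 8, 11]; color 2: [4, 5, 9, 10]; color 3: [12].

χ(G) = 3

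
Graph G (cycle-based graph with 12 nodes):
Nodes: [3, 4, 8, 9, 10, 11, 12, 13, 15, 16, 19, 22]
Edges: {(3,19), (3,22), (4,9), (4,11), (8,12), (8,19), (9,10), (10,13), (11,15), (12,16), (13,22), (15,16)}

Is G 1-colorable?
No, G is not 1-colorable

Edge (3,19) forces its endpoints to differ, so 1 color is not enough.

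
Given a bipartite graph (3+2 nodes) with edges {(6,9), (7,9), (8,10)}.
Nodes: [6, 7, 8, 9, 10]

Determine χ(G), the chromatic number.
χ(G) = 2

Clique number ω(G) = 2 (lower bound: χ ≥ ω).
The graph is bipartite (no odd cycle), so 2 colors suffice: χ(G) = 2.
A valid 2-coloring: color 1: [9, 10]; color 2: [6, 7, 8].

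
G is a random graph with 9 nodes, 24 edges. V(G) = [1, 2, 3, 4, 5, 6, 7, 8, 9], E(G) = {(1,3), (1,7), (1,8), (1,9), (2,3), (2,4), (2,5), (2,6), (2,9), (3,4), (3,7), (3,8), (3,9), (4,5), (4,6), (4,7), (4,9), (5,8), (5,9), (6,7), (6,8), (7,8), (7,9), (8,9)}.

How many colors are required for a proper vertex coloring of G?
Clique number ω(G) = 5 (lower bound: χ ≥ ω).
The clique on [1, 3, 7, 8, 9] has size 5, forcing χ ≥ 5, and the coloring below uses 5 colors, so χ(G) = 5.
A valid 5-coloring: color 1: [6, 9]; color 2: [2, 7]; color 3: [3, 5]; color 4: [4, 8]; color 5: [1].

χ(G) = 5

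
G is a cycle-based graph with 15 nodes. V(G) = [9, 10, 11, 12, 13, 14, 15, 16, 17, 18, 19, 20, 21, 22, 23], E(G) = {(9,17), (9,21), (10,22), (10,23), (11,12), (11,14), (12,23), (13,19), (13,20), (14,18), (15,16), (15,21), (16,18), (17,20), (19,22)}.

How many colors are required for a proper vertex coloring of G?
Clique number ω(G) = 2 (lower bound: χ ≥ ω).
Odd cycle [21, 9, 17, 20, 13, 19, 22, 10, 23, 12, 11, 14, 18, 16, 15] needs 3 colors (χ ≥ 3).
The coloring below uses 3 colors, so χ(G) = 3.
A valid 3-coloring: color 1: [11, 13, 16, 17, 21, 22, 23]; color 2: [9, 10, 12, 14, 15, 19, 20]; color 3: [18].

χ(G) = 3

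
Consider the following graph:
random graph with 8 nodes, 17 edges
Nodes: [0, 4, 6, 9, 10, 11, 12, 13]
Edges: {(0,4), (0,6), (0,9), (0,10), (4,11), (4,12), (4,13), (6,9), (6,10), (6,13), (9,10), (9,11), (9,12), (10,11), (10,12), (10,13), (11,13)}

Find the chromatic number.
χ(G) = 4

Clique number ω(G) = 4 (lower bound: χ ≥ ω).
The clique on [0, 6, 9, 10] has size 4, forcing χ ≥ 4, and the coloring below uses 4 colors, so χ(G) = 4.
A valid 4-coloring: color 1: [4, 10]; color 2: [9, 13]; color 3: [0, 11, 12]; color 4: [6].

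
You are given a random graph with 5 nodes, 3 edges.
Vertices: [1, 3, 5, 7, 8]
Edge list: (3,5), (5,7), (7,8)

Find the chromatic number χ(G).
Clique number ω(G) = 2 (lower bound: χ ≥ ω).
The graph is bipartite (no odd cycle), so 2 colors suffice: χ(G) = 2.
A valid 2-coloring: color 1: [1, 3, 7]; color 2: [5, 8].

χ(G) = 2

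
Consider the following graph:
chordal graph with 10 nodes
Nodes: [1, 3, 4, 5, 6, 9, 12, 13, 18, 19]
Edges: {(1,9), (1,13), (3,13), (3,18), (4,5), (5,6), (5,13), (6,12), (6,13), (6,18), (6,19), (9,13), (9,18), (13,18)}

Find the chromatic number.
χ(G) = 3

Clique number ω(G) = 3 (lower bound: χ ≥ ω).
The clique on [1, 9, 13] has size 3, forcing χ ≥ 3, and the coloring below uses 3 colors, so χ(G) = 3.
A valid 3-coloring: color 1: [4, 12, 13, 19]; color 2: [3, 6, 9]; color 3: [1, 5, 18].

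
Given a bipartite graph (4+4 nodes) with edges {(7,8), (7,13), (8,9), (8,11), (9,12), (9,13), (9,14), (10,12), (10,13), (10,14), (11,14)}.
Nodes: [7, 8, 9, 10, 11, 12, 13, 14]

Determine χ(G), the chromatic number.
Clique number ω(G) = 2 (lower bound: χ ≥ ω).
The graph is bipartite (no odd cycle), so 2 colors suffice: χ(G) = 2.
A valid 2-coloring: color 1: [7, 9, 10, 11]; color 2: [8, 12, 13, 14].

χ(G) = 2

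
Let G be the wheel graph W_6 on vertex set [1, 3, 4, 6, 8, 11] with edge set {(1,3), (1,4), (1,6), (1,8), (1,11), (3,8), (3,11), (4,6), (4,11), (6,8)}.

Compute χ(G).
Clique number ω(G) = 3 (lower bound: χ ≥ ω).
Odd cycle [3, 8, 6, 4, 11] needs 3 colors (χ ≥ 3).
Vertex 1 is adjacent to every vertex of [3, 4, 6, 8, 11], which already need 3 colors among themselves, so 1 needs a new color (χ ≥ 4).
The coloring below uses 4 colors, so χ(G) = 4.
A valid 4-coloring: color 1: [1]; color 2: [3, 4]; color 3: [8, 11]; color 4: [6].

χ(G) = 4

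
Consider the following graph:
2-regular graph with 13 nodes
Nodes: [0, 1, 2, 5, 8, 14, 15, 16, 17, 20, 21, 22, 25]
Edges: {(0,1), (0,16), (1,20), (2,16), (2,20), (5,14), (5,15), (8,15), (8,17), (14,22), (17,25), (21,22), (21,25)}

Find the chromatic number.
χ(G) = 3

Clique number ω(G) = 2 (lower bound: χ ≥ ω).
Odd cycle [2, 16, 0, 1, 20] needs 3 colors (χ ≥ 3).
The coloring below uses 3 colors, so χ(G) = 3.
A valid 3-coloring: color 1: [1, 2, 14, 15, 17, 21]; color 2: [0, 5, 8, 20, 22, 25]; color 3: [16].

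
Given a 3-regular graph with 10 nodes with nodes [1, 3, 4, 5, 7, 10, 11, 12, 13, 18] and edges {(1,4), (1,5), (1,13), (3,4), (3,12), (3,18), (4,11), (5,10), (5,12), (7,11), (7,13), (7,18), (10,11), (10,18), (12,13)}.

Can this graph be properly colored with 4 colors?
A valid 4-coloring: color 1: [3, 5, 11, 13]; color 2: [4, 12, 18]; color 3: [1, 7, 10].
(χ(G) = 3 ≤ 4.)

Yes, G is 4-colorable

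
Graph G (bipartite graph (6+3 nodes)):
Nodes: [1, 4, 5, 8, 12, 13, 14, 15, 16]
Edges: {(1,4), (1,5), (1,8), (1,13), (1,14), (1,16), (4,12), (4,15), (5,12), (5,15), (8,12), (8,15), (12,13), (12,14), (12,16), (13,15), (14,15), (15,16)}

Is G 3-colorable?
A valid 3-coloring: color 1: [1, 12, 15]; color 2: [4, 5, 8, 13, 14, 16].
(χ(G) = 2 ≤ 3.)

Yes, G is 3-colorable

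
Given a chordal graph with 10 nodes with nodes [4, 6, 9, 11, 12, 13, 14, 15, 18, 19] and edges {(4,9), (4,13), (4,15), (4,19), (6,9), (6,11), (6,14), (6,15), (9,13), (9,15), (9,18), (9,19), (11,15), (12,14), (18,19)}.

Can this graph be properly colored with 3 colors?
Yes, G is 3-colorable

A valid 3-coloring: color 1: [9, 11, 14]; color 2: [12, 13, 15, 19]; color 3: [4, 6, 18].
(χ(G) = 3 ≤ 3.)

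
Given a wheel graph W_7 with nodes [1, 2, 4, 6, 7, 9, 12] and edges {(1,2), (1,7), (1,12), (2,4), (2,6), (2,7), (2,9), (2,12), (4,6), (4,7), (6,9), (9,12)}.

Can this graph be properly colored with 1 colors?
The clique on vertices [1, 2, 12] has size 3 > 1, so it alone needs 3 colors.

No, G is not 1-colorable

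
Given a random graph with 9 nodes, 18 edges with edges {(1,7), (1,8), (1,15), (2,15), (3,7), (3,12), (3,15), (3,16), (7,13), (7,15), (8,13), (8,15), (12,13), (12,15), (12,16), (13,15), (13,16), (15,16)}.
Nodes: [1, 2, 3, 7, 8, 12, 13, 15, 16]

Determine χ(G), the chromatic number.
χ(G) = 4

Clique number ω(G) = 4 (lower bound: χ ≥ ω).
The clique on [3, 12, 15, 16] has size 4, forcing χ ≥ 4, and the coloring below uses 4 colors, so χ(G) = 4.
A valid 4-coloring: color 1: [15]; color 2: [1, 2, 3, 13]; color 3: [7, 8, 16]; color 4: [12].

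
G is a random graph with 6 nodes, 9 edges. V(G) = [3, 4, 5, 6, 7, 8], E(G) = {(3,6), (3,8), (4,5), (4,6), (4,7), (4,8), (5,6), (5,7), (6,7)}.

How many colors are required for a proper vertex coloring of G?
χ(G) = 4

Clique number ω(G) = 4 (lower bound: χ ≥ ω).
The clique on [4, 5, 6, 7] has size 4, forcing χ ≥ 4, and the coloring below uses 4 colors, so χ(G) = 4.
A valid 4-coloring: color 1: [3, 4]; color 2: [6, 8]; color 3: [5]; color 4: [7].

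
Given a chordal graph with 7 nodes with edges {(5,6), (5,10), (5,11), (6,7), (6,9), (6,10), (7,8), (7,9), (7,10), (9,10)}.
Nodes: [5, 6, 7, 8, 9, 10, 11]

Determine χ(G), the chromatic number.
χ(G) = 4

Clique number ω(G) = 4 (lower bound: χ ≥ ω).
The clique on [6, 7, 9, 10] has size 4, forcing χ ≥ 4, and the coloring below uses 4 colors, so χ(G) = 4.
A valid 4-coloring: color 1: [6, 8, 11]; color 2: [5, 7]; color 3: [10]; color 4: [9].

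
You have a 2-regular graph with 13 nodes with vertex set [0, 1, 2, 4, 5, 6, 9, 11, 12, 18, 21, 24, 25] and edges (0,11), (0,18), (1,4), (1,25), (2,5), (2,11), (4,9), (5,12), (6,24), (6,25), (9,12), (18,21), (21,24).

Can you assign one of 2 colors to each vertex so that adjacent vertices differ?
Odd cycle [12, 5, 2, 11, 0, 18, 21, 24, 6, 25, 1, 4, 9] needs 3 colors (χ ≥ 3).
Hence χ(G) ≥ 3 > 2, so no proper 2-coloring exists.

No, G is not 2-colorable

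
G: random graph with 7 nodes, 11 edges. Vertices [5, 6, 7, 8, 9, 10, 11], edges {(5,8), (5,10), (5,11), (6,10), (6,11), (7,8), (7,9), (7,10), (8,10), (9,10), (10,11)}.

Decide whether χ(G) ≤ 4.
Yes, G is 4-colorable

A valid 4-coloring: color 1: [10]; color 2: [5, 6, 7]; color 3: [8, 9, 11].
(χ(G) = 3 ≤ 4.)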